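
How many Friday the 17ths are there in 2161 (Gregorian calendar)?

2

Check the 17th of each month of 2161: Jan 17: Sat, Feb 17: Tue, Mar 17: Tue, Apr 17: Fri, May 17: Sun, Jun 17: Wed, Jul 17: Fri, Aug 17: Mon, Sep 17: Thu, Oct 17: Sat, Nov 17: Tue, Dec 17: Thu.
Friday occurs in April, July — 2 months.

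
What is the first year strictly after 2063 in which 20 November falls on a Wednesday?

2069

From one year to the next, a fixed date's weekday advances by 1, or by 2 when a Feb 29 lies between the two dates.
2063: November 20 is Tuesday.
2064: Thursday (+2)
2065: Friday (+1)
2066: Saturday (+1)
2067: Sunday (+1)
2068: Tuesday (+2)
2069: Wednesday (+1)
20 November falls on a Wednesday in 2069.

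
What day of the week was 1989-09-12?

January 1, 1989 is a Sunday.
September 12 is day 255 of the year, i.e. 254 days after Jan 1.
254 mod 7 = 2, so advance 2 weekdays from Sunday: Tuesday.

Tuesday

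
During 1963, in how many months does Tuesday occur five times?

A month of length L has five Tuesdays iff its first Tuesday is on day ≤ L−28 (so day 1–3 in a 31-day month, 1–2 in a 30-day month, day 1 in a leap February).
Checking each month of 1963: Jan starts Tue (31d) ✓; Feb starts Fri (28d); Mar starts Fri (31d); Apr starts Mon (30d) ✓; May starts Wed (31d); Jun starts Sat (30d); Jul starts Mon (31d) ✓; Aug starts Thu (31d); Sep starts Sun (30d); Oct starts Tue (31d) ✓; Nov starts Fri (30d); Dec starts Sun (31d) ✓.
Five-Tuesday months: January, April, July, October, December → 5.

5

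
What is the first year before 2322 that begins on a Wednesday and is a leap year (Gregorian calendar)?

2308

Jan 1 advances by 2 weekdays after a leap year and by 1 after a common year.
2322: Jan 1 is Sunday.
2321: Saturday
2320: Thursday (leap)
2319: Wednesday
2318: Tuesday
2317: Monday
2316: Saturday (leap)
2315: Friday
2314: Thursday
2313: Wednesday
2312: Monday (leap)
2311: Sunday
2310: Saturday
2309: Friday
2308: Wednesday (leap)
2308 begins on a Wednesday and is a leap year.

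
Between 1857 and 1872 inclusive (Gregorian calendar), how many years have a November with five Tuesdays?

November has 30 days; it has five Tuesdays when Tuesday falls among the first (month-length − 28) days — i.e. when November 1 is one of Tuesday/Monday.
November 1 by year: 1857:Sun 1858:Mon✓ 1859:Tue✓ 1860:Thu 1861:Fri 1862:Sat 1863:Sun 1864:Tue✓ 1865:Wed 1866:Thu 1867:Fri 1868:Sun 1869:Mon✓ 1870:Tue✓ 1871:Wed 1872:Fri
Years with five Tuesdays: 1858, 1859, 1864, 1869, 1870 → 5.

5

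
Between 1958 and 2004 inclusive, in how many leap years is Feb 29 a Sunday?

2

Leap years in 1958–2004: 12 of them.
Feb 29 weekday advances by 5 (mod 7) from one leap year to the next four years later (or differs when a century non-leap intervenes).
Leap-day weekdays: 1960:Mon 1964:Sat 1968:Thu 1972:Tue 1976:Sun✓ 1980:Fri 1984:Wed 1988:Mon 1992:Sat 1996:Thu 2000:Tue 2004:Sun✓
Sunday: 1976, 2004 → 2.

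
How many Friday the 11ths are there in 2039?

Check the 11th of each month of 2039: Jan 11: Tue, Feb 11: Fri, Mar 11: Fri, Apr 11: Mon, May 11: Wed, Jun 11: Sat, Jul 11: Mon, Aug 11: Thu, Sep 11: Sun, Oct 11: Tue, Nov 11: Fri, Dec 11: Sun.
Friday occurs in February, March, November — 3 months.

3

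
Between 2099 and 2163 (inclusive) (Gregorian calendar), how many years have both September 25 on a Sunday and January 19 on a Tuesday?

2

Check each year's weekday for September 25 and January 19:
  2099: Fri/Mon  2100: Sat/Tue  2101: Sun/Wed  2102: Mon/Thu  2103: Tue/Fri  2104: Thu/Sat  2105: Fri/Mon  2106: Sat/Tue  2107: Sun/Wed  2108: Tue/Thu  2109: Wed/Sat  2110: Thu/Sun  2111: Fri/Mon  2112: Sun/Tue ✓  …(37 more)…  2150: Fri/Mon  2151: Sat/Tue  2152: Mon/Wed  2153: Tue/Fri  2154: Wed/Sat  2155: Thu/Sun  2156: Sat/Mon  2157: Sun/Wed  2158: Mon/Thu  2159: Tue/Fri  2160: Thu/Sat  2161: Fri/Mon  2162: Sat/Tue  2163: Sun/Wed
Both conditions hold in: 2112, 2140 — 2.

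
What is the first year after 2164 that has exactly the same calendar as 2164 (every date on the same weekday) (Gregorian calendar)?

Two years share a calendar iff Jan 1 falls on the same weekday and both are leap or both are common. 2164: Jan 1 is Sunday, leap year.
2165: Jan 1 Tuesday, common
2166: Jan 1 Wednesday, common
2167: Jan 1 Thursday, common
2168: Jan 1 Friday, leap
2169: Jan 1 Sunday, common
2170: Jan 1 Monday, common
2171: Jan 1 Tuesday, common
2172: Jan 1 Wednesday, leap
2173: Jan 1 Friday, common
2174: Jan 1 Saturday, common
2175: Jan 1 Sunday, common
2176: Jan 1 Monday, leap
2177: Jan 1 Wednesday, common
2178: Jan 1 Thursday, common
2179: Jan 1 Friday, common
2180: Jan 1 Saturday, leap
2181: Jan 1 Monday, common
2182: Jan 1 Tuesday, common
2183: Jan 1 Wednesday, common
2184: Jan 1 Thursday, leap
2185: Jan 1 Saturday, common
2186: Jan 1 Sunday, common
2187: Jan 1 Monday, common
2188: Jan 1 Tuesday, leap
2189: Jan 1 Thursday, common
2190: Jan 1 Friday, common
2191: Jan 1 Saturday, common
2192: Jan 1 Sunday, leap
2192 matches on both conditions.

2192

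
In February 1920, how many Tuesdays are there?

February 1920 has 29 days and begins on Sunday.
The first Tuesday is February 3.
Tuesdays fall on 3, 10, 17, 24 — that's 4.

4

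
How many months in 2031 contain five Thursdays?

A month of length L has five Thursdays iff its first Thursday is on day ≤ L−28 (so day 1–3 in a 31-day month, 1–2 in a 30-day month, day 1 in a leap February).
Checking each month of 2031: Jan starts Wed (31d) ✓; Feb starts Sat (28d); Mar starts Sat (31d); Apr starts Tue (30d); May starts Thu (31d) ✓; Jun starts Sun (30d); Jul starts Tue (31d) ✓; Aug starts Fri (31d); Sep starts Mon (30d); Oct starts Wed (31d) ✓; Nov starts Sat (30d); Dec starts Mon (31d).
Five-Thursday months: January, May, July, October → 4.

4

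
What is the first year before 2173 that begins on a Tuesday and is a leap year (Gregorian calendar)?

2160

Jan 1 advances by 2 weekdays after a leap year and by 1 after a common year.
2173: Jan 1 is Friday.
2172: Wednesday (leap)
2171: Tuesday
2170: Monday
2169: Sunday
2168: Friday (leap)
2167: Thursday
2166: Wednesday
2165: Tuesday
2164: Sunday (leap)
2163: Saturday
2162: Friday
2161: Thursday
2160: Tuesday (leap)
2160 begins on a Tuesday and is a leap year.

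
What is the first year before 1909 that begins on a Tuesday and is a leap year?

Jan 1 advances by 2 weekdays after a leap year and by 1 after a common year.
1909: Jan 1 is Friday.
1908: Wednesday (leap)
1907: Tuesday
1906: Monday
1905: Sunday
1904: Friday (leap)
1903: Thursday
1902: Wednesday
1901: Tuesday
1900: Monday
1899: Sunday
1898: Saturday
1897: Friday
1896: Wednesday (leap)
1895: Tuesday
1894: Monday
1893: Sunday
1892: Friday (leap)
1891: Thursday
1890: Wednesday
1889: Tuesday
1888: Sunday (leap)
1887: Saturday
1886: Friday
1885: Thursday
1884: Tuesday (leap)
1884 begins on a Tuesday and is a leap year.

1884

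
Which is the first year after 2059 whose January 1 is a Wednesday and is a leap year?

2076

Jan 1 advances by 2 weekdays after a leap year and by 1 after a common year.
2059: Jan 1 is Wednesday.
2060: Thursday (leap)
2061: Saturday
2062: Sunday
2063: Monday
2064: Tuesday (leap)
2065: Thursday
2066: Friday
2067: Saturday
2068: Sunday (leap)
2069: Tuesday
2070: Wednesday
2071: Thursday
2072: Friday (leap)
2073: Sunday
2074: Monday
2075: Tuesday
2076: Wednesday (leap)
2076 begins on a Wednesday and is a leap year.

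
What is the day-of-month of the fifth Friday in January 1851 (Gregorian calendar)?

31

January 1, 1851 is a Wednesday, so the first Friday is the 3rd.
The fifth Friday is 3 + 28 = 31.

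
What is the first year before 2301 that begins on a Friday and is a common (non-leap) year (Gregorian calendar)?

Jan 1 advances by 2 weekdays after a leap year and by 1 after a common year.
2301: Jan 1 is Tuesday.
2300: Monday
2299: Sunday
2298: Saturday
2297: Friday
2297 begins on a Friday and is a common year.

2297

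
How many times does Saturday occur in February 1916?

February 1916 has 29 days and begins on Tuesday.
The first Saturday is February 5.
Saturdays fall on 5, 12, 19, 26 — that's 4.

4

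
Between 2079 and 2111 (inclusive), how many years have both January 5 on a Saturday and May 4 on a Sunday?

Check each year's weekday for January 5 and May 4:
  2079: Thu/Thu  2080: Fri/Sat  2081: Sun/Sun  2082: Mon/Mon  2083: Tue/Tue  2084: Wed/Thu  2085: Fri/Fri  2086: Sat/Sat  2087: Sun/Sun  2088: Mon/Tue  2089: Wed/Wed  2090: Thu/Thu  2091: Fri/Fri  2092: Sat/Sun ✓  …(5 more)…  2098: Sun/Sun  2099: Mon/Mon  2100: Tue/Tue  2101: Wed/Wed  2102: Thu/Thu  2103: Fri/Fri  2104: Sat/Sun ✓  2105: Mon/Mon  2106: Tue/Tue  2107: Wed/Wed  2108: Thu/Fri  2109: Sat/Sat  2110: Sun/Sun  2111: Mon/Mon
Both conditions hold in: 2092, 2104 — 2.

2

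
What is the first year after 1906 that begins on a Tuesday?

1907

Jan 1 advances by 2 weekdays after a leap year and by 1 after a common year.
1906: Jan 1 is Monday.
1907: Tuesday
1907 begins on a Tuesday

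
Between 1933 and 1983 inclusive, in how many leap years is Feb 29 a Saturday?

2

Leap years in 1933–1983: 12 of them.
Feb 29 weekday advances by 5 (mod 7) from one leap year to the next four years later (or differs when a century non-leap intervenes).
Leap-day weekdays: 1936:Sat✓ 1940:Thu 1944:Tue 1948:Sun 1952:Fri 1956:Wed 1960:Mon 1964:Sat✓ 1968:Thu 1972:Tue 1976:Sun 1980:Fri
Saturday: 1936, 1964 → 2.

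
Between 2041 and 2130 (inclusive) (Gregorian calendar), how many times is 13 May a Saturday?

Track 13 May's weekday year by year (advancing +1, or +2 across a Feb 29):
  2041: Mon  2042: Tue (+1)  2043: Wed (+1)  2044: Fri (+2)  2045: Sat (+1) ✓
  2046: Sun (+1)  2047: Mon (+1)  2048: Wed (+2)  2049: Thu (+1)  2050: Fri (+1)
  2051: Sat (+1) ✓  2052: Mon (+2)  2053: Tue (+1)  2054: Wed (+1)  … (62 more years) …
  2117: Thu (+1)  2118: Fri (+1)  2119: Sat (+1) ✓  2120: Mon (+2)  2121: Tue (+1)
  2122: Wed (+1)  2123: Thu (+1)  2124: Sat (+2) ✓  2125: Sun (+1)  2126: Mon (+1)
  2127: Tue (+1)  2128: Thu (+2)  2129: Fri (+1)  2130: Sat (+1) ✓
Saturday years: 2045, 2051, 2056, 2062, 2073, 2079, 2084, 2090, 2102, 2113, 2119, 2124, 2130 — 13 in total.

13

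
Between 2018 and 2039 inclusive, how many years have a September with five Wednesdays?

September has 30 days; it has five Wednesdays when Wednesday falls among the first (month-length − 28) days — i.e. when September 1 is one of Wednesday/Tuesday.
September 1 by year: 2018:Sat 2019:Sun 2020:Tue✓ 2021:Wed✓ 2022:Thu 2023:Fri 2024:Sun 2025:Mon 2026:Tue✓ 2027:Wed✓ 2028:Fri 2029:Sat 2030:Sun 2031:Mon 2032:Wed✓ 2033:Thu 2034:Fri 2035:Sat 2036:Mon 2037:Tue✓ 2038:Wed✓ 2039:Thu
Years with five Wednesdays: 2020, 2021, 2026, 2027, 2032, 2037, 2038 → 7.

7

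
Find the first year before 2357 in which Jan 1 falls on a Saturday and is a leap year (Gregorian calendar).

2344

Jan 1 advances by 2 weekdays after a leap year and by 1 after a common year.
2357: Jan 1 is Tuesday.
2356: Sunday (leap)
2355: Saturday
2354: Friday
2353: Thursday
2352: Tuesday (leap)
2351: Monday
2350: Sunday
2349: Saturday
2348: Thursday (leap)
2347: Wednesday
2346: Tuesday
2345: Monday
2344: Saturday (leap)
2344 begins on a Saturday and is a leap year.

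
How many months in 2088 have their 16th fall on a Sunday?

Check the 16th of each month of 2088: Jan 16: Fri, Feb 16: Mon, Mar 16: Tue, Apr 16: Fri, May 16: Sun, Jun 16: Wed, Jul 16: Fri, Aug 16: Mon, Sep 16: Thu, Oct 16: Sat, Nov 16: Tue, Dec 16: Thu.
Sunday occurs in May — 1 month.

1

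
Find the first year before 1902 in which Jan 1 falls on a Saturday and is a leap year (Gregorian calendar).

1876

Jan 1 advances by 2 weekdays after a leap year and by 1 after a common year.
1902: Jan 1 is Wednesday.
1901: Tuesday
1900: Monday
1899: Sunday
1898: Saturday
1897: Friday
1896: Wednesday (leap)
1895: Tuesday
1894: Monday
1893: Sunday
1892: Friday (leap)
1891: Thursday
1890: Wednesday
1889: Tuesday
1888: Sunday (leap)
1887: Saturday
1886: Friday
1885: Thursday
1884: Tuesday (leap)
1883: Monday
1882: Sunday
1881: Saturday
1880: Thursday (leap)
1879: Wednesday
1878: Tuesday
1877: Monday
1876: Saturday (leap)
1876 begins on a Saturday and is a leap year.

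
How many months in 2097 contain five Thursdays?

A month of length L has five Thursdays iff its first Thursday is on day ≤ L−28 (so day 1–3 in a 31-day month, 1–2 in a 30-day month, day 1 in a leap February).
Checking each month of 2097: Jan starts Tue (31d) ✓; Feb starts Fri (28d); Mar starts Fri (31d); Apr starts Mon (30d); May starts Wed (31d) ✓; Jun starts Sat (30d); Jul starts Mon (31d); Aug starts Thu (31d) ✓; Sep starts Sun (30d); Oct starts Tue (31d) ✓; Nov starts Fri (30d); Dec starts Sun (31d).
Five-Thursday months: January, May, August, October → 4.

4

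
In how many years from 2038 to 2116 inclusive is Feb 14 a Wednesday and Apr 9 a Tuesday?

Check each year's weekday for Feb 14 and Apr 9:
  2038: Sun/Fri  2039: Mon/Sat  2040: Tue/Mon  2041: Thu/Tue  2042: Fri/Wed  2043: Sat/Thu  2044: Sun/Sat  2045: Tue/Sun  2046: Wed/Mon  2047: Thu/Tue  2048: Fri/Thu  2049: Sun/Fri  2050: Mon/Sat  2051: Tue/Sun  …(51 more)…  2103: Wed/Mon  2104: Thu/Wed  2105: Sat/Thu  2106: Sun/Fri  2107: Mon/Sat  2108: Tue/Mon  2109: Thu/Tue  2110: Fri/Wed  2111: Sat/Thu  2112: Sun/Sat  2113: Tue/Sun  2114: Wed/Mon  2115: Thu/Tue  2116: Fri/Thu
Both conditions hold in: 2052, 2080 — 2.

2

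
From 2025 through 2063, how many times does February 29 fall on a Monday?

Leap years in 2025–2063: 9 of them.
Feb 29 weekday advances by 5 (mod 7) from one leap year to the next four years later (or differs when a century non-leap intervenes).
Leap-day weekdays: 2028:Tue 2032:Sun 2036:Fri 2040:Wed 2044:Mon✓ 2048:Sat 2052:Thu 2056:Tue 2060:Sun
Monday: 2044 → 1.

1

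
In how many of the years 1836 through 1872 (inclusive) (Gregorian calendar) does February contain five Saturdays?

2

February has 28 days (29 in leap years); it has five Saturdays when Saturday falls among the first (month-length − 28) days — i.e. when February 1 is Saturday in a leap year (never in a common year).
February 1 by year: 1836:Mon 1837:Wed 1838:Thu 1839:Fri 1840:Sat✓ 1841:Mon 1842:Tue 1843:Wed 1844:Thu 1845:Sat 1846:Sun 1847:Mon 1848:Tue 1849:Thu 1850:Fri …(7 more)… 1858:Mon 1859:Tue 1860:Wed 1861:Fri 1862:Sat 1863:Sun 1864:Mon 1865:Wed 1866:Thu 1867:Fri 1868:Sat✓ 1869:Mon 1870:Tue 1871:Wed 1872:Thu
Years with five Saturdays: 1840, 1868 → 2.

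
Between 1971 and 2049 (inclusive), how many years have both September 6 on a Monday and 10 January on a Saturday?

3

Check each year's weekday for September 6 and 10 January:
  1971: Mon/Sun  1972: Wed/Mon  1973: Thu/Wed  1974: Fri/Thu  1975: Sat/Fri  1976: Mon/Sat ✓  1977: Tue/Mon  1978: Wed/Tue  1979: Thu/Wed  1980: Sat/Thu  1981: Sun/Sat  1982: Mon/Sun  1983: Tue/Mon  1984: Thu/Tue  …(51 more)…  2036: Sat/Thu  2037: Sun/Sat  2038: Mon/Sun  2039: Tue/Mon  2040: Thu/Tue  2041: Fri/Thu  2042: Sat/Fri  2043: Sun/Sat  2044: Tue/Sun  2045: Wed/Tue  2046: Thu/Wed  2047: Fri/Thu  2048: Sun/Fri  2049: Mon/Sun
Both conditions hold in: 1976, 2004, 2032 — 3.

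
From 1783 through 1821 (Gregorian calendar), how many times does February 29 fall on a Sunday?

Leap years in 1783–1821: 9 of them.
Feb 29 weekday advances by 5 (mod 7) from one leap year to the next four years later (or differs when a century non-leap intervenes).
Leap-day weekdays: 1784:Sun✓ 1788:Fri 1792:Wed 1796:Mon 1804:Wed 1808:Mon 1812:Sat 1816:Thu 1820:Tue
Sunday: 1784 → 1.

1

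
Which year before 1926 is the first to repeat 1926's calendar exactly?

Two years share a calendar iff Jan 1 falls on the same weekday and both are leap or both are common. 1926: Jan 1 is Friday, common year.
1925: Jan 1 Thursday, common
1924: Jan 1 Tuesday, leap
1923: Jan 1 Monday, common
1922: Jan 1 Sunday, common
1921: Jan 1 Saturday, common
1920: Jan 1 Thursday, leap
1919: Jan 1 Wednesday, common
1918: Jan 1 Tuesday, common
1917: Jan 1 Monday, common
1916: Jan 1 Saturday, leap
1915: Jan 1 Friday, common
1915 matches on both conditions.

1915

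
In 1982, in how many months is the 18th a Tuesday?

Check the 18th of each month of 1982: Jan 18: Mon, Feb 18: Thu, Mar 18: Thu, Apr 18: Sun, May 18: Tue, Jun 18: Fri, Jul 18: Sun, Aug 18: Wed, Sep 18: Sat, Oct 18: Mon, Nov 18: Thu, Dec 18: Sat.
Tuesday occurs in May — 1 month.

1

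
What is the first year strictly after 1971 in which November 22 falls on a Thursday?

1973

From one year to the next, a fixed date's weekday advances by 1, or by 2 when a Feb 29 lies between the two dates.
1971: November 22 is Monday.
1972: Wednesday (+2)
1973: Thursday (+1)
November 22 falls on a Thursday in 1973.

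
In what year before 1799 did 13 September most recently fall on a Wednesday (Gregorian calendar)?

From one year to the next, a fixed date's weekday advances by 1, or by 2 when a Feb 29 lies between the two dates.
1799: September 13 is Friday.
1798: Thursday (−1)
1797: Wednesday (−1)
13 September falls on a Wednesday in 1797.

1797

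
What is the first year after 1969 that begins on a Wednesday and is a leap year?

1992

Jan 1 advances by 2 weekdays after a leap year and by 1 after a common year.
1969: Jan 1 is Wednesday.
1970: Thursday
1971: Friday
1972: Saturday (leap)
1973: Monday
1974: Tuesday
1975: Wednesday
1976: Thursday (leap)
1977: Saturday
1978: Sunday
1979: Monday
1980: Tuesday (leap)
1981: Thursday
1982: Friday
1983: Saturday
1984: Sunday (leap)
1985: Tuesday
1986: Wednesday
1987: Thursday
1988: Friday (leap)
1989: Sunday
1990: Monday
1991: Tuesday
1992: Wednesday (leap)
1992 begins on a Wednesday and is a leap year.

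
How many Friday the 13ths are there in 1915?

Check the 13th of each month of 1915: Jan 13: Wed, Feb 13: Sat, Mar 13: Sat, Apr 13: Tue, May 13: Thu, Jun 13: Sun, Jul 13: Tue, Aug 13: Fri, Sep 13: Mon, Oct 13: Wed, Nov 13: Sat, Dec 13: Mon.
Friday occurs in August — 1 month.

1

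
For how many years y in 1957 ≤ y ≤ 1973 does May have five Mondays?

May has 31 days; it has five Mondays when Monday falls among the first (month-length − 28) days — i.e. when May 1 is one of Monday/Sunday/Saturday.
May 1 by year: 1957:Wed 1958:Thu 1959:Fri 1960:Sun✓ 1961:Mon✓ 1962:Tue 1963:Wed 1964:Fri 1965:Sat✓ 1966:Sun✓ 1967:Mon✓ 1968:Wed 1969:Thu 1970:Fri 1971:Sat✓ 1972:Mon✓ 1973:Tue
Years with five Mondays: 1960, 1961, 1965, 1966, 1967, 1971, 1972 → 7.

7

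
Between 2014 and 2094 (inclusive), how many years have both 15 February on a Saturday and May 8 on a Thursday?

Check each year's weekday for 15 February and May 8:
  2014: Sat/Thu ✓  2015: Sun/Fri  2016: Mon/Sun  2017: Wed/Mon  2018: Thu/Tue  2019: Fri/Wed  2020: Sat/Fri  2021: Mon/Sat  2022: Tue/Sun  2023: Wed/Mon  2024: Thu/Wed  2025: Sat/Thu ✓  2026: Sun/Fri  2027: Mon/Sat  …(53 more)…  2081: Sat/Thu ✓  2082: Sun/Fri  2083: Mon/Sat  2084: Tue/Mon  2085: Thu/Tue  2086: Fri/Wed  2087: Sat/Thu ✓  2088: Sun/Sat  2089: Tue/Sun  2090: Wed/Mon  2091: Thu/Tue  2092: Fri/Thu  2093: Sun/Fri  2094: Mon/Sat
Both conditions hold in: 2014, 2025, 2031, 2042, 2053, 2059, 2070, 2081, 2087 — 9.

9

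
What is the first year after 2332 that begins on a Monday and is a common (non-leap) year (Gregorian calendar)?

Jan 1 advances by 2 weekdays after a leap year and by 1 after a common year.
2332: Jan 1 is Friday (leap).
2333: Sunday
2334: Monday
2334 begins on a Monday and is a common year.

2334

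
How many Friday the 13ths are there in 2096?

Check the 13th of each month of 2096: Jan 13: Fri, Feb 13: Mon, Mar 13: Tue, Apr 13: Fri, May 13: Sun, Jun 13: Wed, Jul 13: Fri, Aug 13: Mon, Sep 13: Thu, Oct 13: Sat, Nov 13: Tue, Dec 13: Thu.
Friday occurs in January, April, July — 3 months.

3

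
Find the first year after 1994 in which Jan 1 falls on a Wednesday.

Jan 1 advances by 2 weekdays after a leap year and by 1 after a common year.
1994: Jan 1 is Saturday.
1995: Sunday
1996: Monday (leap)
1997: Wednesday
1997 begins on a Wednesday

1997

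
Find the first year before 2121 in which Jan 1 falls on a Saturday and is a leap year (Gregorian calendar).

Jan 1 advances by 2 weekdays after a leap year and by 1 after a common year.
2121: Jan 1 is Wednesday.
2120: Monday (leap)
2119: Sunday
2118: Saturday
2117: Friday
2116: Wednesday (leap)
2115: Tuesday
2114: Monday
2113: Sunday
2112: Friday (leap)
2111: Thursday
2110: Wednesday
2109: Tuesday
2108: Sunday (leap)
2107: Saturday
2106: Friday
2105: Thursday
2104: Tuesday (leap)
2103: Monday
2102: Sunday
2101: Saturday
2100: Friday
2099: Thursday
2098: Wednesday
2097: Tuesday
2096: Sunday (leap)
2095: Saturday
2094: Friday
2093: Thursday
2092: Tuesday (leap)
2091: Monday
2090: Sunday
2089: Saturday
2088: Thursday (leap)
2087: Wednesday
2086: Tuesday
2085: Monday
2084: Saturday (leap)
2084 begins on a Saturday and is a leap year.

2084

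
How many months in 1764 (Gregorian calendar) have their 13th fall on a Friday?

Check the 13th of each month of 1764: Jan 13: Fri, Feb 13: Mon, Mar 13: Tue, Apr 13: Fri, May 13: Sun, Jun 13: Wed, Jul 13: Fri, Aug 13: Mon, Sep 13: Thu, Oct 13: Sat, Nov 13: Tue, Dec 13: Thu.
Friday occurs in January, April, July — 3 months.

3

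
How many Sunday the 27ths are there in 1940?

1

Check the 27th of each month of 1940: Jan 27: Sat, Feb 27: Tue, Mar 27: Wed, Apr 27: Sat, May 27: Mon, Jun 27: Thu, Jul 27: Sat, Aug 27: Tue, Sep 27: Fri, Oct 27: Sun, Nov 27: Wed, Dec 27: Fri.
Sunday occurs in October — 1 month.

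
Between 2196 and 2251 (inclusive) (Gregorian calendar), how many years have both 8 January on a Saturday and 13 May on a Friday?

Check each year's weekday for 8 January and 13 May:
  2196: Fri/Fri  2197: Sun/Sat  2198: Mon/Sun  2199: Tue/Mon  2200: Wed/Tue  2201: Thu/Wed  2202: Fri/Thu  2203: Sat/Fri ✓  2204: Sun/Sun  2205: Tue/Mon  2206: Wed/Tue  2207: Thu/Wed  2208: Fri/Fri  2209: Sun/Sat  …(28 more)…  2238: Mon/Sun  2239: Tue/Mon  2240: Wed/Wed  2241: Fri/Thu  2242: Sat/Fri ✓  2243: Sun/Sat  2244: Mon/Mon  2245: Wed/Tue  2246: Thu/Wed  2247: Fri/Thu  2248: Sat/Sat  2249: Mon/Sun  2250: Tue/Mon  2251: Wed/Tue
Both conditions hold in: 2203, 2214, 2225, 2231, 2242 — 5.

5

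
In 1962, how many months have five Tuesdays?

4

A month of length L has five Tuesdays iff its first Tuesday is on day ≤ L−28 (so day 1–3 in a 31-day month, 1–2 in a 30-day month, day 1 in a leap February).
Checking each month of 1962: Jan starts Mon (31d) ✓; Feb starts Thu (28d); Mar starts Thu (31d); Apr starts Sun (30d); May starts Tue (31d) ✓; Jun starts Fri (30d); Jul starts Sun (31d) ✓; Aug starts Wed (31d); Sep starts Sat (30d); Oct starts Mon (31d) ✓; Nov starts Thu (30d); Dec starts Sat (31d).
Five-Tuesday months: January, May, July, October → 4.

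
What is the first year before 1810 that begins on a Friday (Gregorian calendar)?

1808

Jan 1 advances by 2 weekdays after a leap year and by 1 after a common year.
1810: Jan 1 is Monday.
1809: Sunday
1808: Friday (leap)
1808 begins on a Friday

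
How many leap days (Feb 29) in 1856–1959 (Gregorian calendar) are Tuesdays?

Leap years in 1856–1959: 25 of them.
Feb 29 weekday advances by 5 (mod 7) from one leap year to the next four years later (or differs when a century non-leap intervenes).
Leap-day weekdays: 1856:Fri 1860:Wed 1864:Mon 1868:Sat 1872:Thu 1876:Tue✓ 1880:Sun 1884:Fri 1888:Wed 1892:Mon 1896:Sat 1904:Mon 1908:Sat 1912:Thu 1916:Tue✓ 1920:Sun 1924:Fri 1928:Wed 1932:Mon 1936:Sat 1940:Thu 1944:Tue✓ 1948:Sun 1952:Fri 1956:Wed
Tuesday: 1876, 1916, 1944 → 3.

3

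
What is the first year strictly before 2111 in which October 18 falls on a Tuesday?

2107

From one year to the next, a fixed date's weekday advances by 1, or by 2 when a Feb 29 lies between the two dates.
2111: October 18 is Sunday.
2110: Saturday (−1)
2109: Friday (−1)
2108: Thursday (−1)
2107: Tuesday (−2)
October 18 falls on a Tuesday in 2107.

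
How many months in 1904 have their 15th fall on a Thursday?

2

Check the 15th of each month of 1904: Jan 15: Fri, Feb 15: Mon, Mar 15: Tue, Apr 15: Fri, May 15: Sun, Jun 15: Wed, Jul 15: Fri, Aug 15: Mon, Sep 15: Thu, Oct 15: Sat, Nov 15: Tue, Dec 15: Thu.
Thursday occurs in September, December — 2 months.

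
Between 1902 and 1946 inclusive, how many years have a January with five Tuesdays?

January has 31 days; it has five Tuesdays when Tuesday falls among the first (month-length − 28) days — i.e. when January 1 is one of Tuesday/Monday/Sunday.
January 1 by year: 1902:Wed 1903:Thu 1904:Fri 1905:Sun✓ 1906:Mon✓ 1907:Tue✓ 1908:Wed 1909:Fri 1910:Sat 1911:Sun✓ 1912:Mon✓ 1913:Wed 1914:Thu 1915:Fri 1916:Sat …(15 more)… 1932:Fri 1933:Sun✓ 1934:Mon✓ 1935:Tue✓ 1936:Wed 1937:Fri 1938:Sat 1939:Sun✓ 1940:Mon✓ 1941:Wed 1942:Thu 1943:Fri 1944:Sat 1945:Mon✓ 1946:Tue✓
Years with five Tuesdays: 1905, 1906, 1907, 1911, 1912, 1917, 1918, 1922, 1923, 1924, 1928, 1929, 1933, 1934, 1935, 1939, 1940, 1945, 1946 → 19.

19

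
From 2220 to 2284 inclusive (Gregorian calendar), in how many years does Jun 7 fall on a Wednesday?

Track Jun 7's weekday year by year (advancing +1, or +2 across a Feb 29):
  2220: Wed ✓  2221: Thu (+1)  2222: Fri (+1)  2223: Sat (+1)  2224: Mon (+2)
  2225: Tue (+1)  2226: Wed (+1) ✓  2227: Thu (+1)  2228: Sat (+2)  2229: Sun (+1)
  2230: Mon (+1)  2231: Tue (+1)  2232: Thu (+2)  2233: Fri (+1)  … (37 more years) …
  2271: Wed (+1) ✓  2272: Fri (+2)  2273: Sat (+1)  2274: Sun (+1)  2275: Mon (+1)
  2276: Wed (+2) ✓  2277: Thu (+1)  2278: Fri (+1)  2279: Sat (+1)  2280: Mon (+2)
  2281: Tue (+1)  2282: Wed (+1) ✓  2283: Thu (+1)  2284: Sat (+2)
Wednesday years: 2220, 2226, 2237, 2243, 2248, 2254, 2265, 2271, 2276, 2282 — 10 in total.

10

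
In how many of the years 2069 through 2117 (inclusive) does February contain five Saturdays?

February has 28 days (29 in leap years); it has five Saturdays when Saturday falls among the first (month-length − 28) days — i.e. when February 1 is Saturday in a leap year (never in a common year).
February 1 by year: 2069:Fri 2070:Sat 2071:Sun 2072:Mon 2073:Wed 2074:Thu 2075:Fri 2076:Sat✓ 2077:Mon 2078:Tue 2079:Wed 2080:Thu 2081:Sat 2082:Sun 2083:Mon …(19 more)… 2103:Thu 2104:Fri 2105:Sun 2106:Mon 2107:Tue 2108:Wed 2109:Fri 2110:Sat 2111:Sun 2112:Mon 2113:Wed 2114:Thu 2115:Fri 2116:Sat✓ 2117:Mon
Years with five Saturdays: 2076, 2116 → 2.

2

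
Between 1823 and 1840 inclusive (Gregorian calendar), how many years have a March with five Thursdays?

8

March has 31 days; it has five Thursdays when Thursday falls among the first (month-length − 28) days — i.e. when March 1 is one of Thursday/Wednesday/Tuesday.
March 1 by year: 1823:Sat 1824:Mon 1825:Tue✓ 1826:Wed✓ 1827:Thu✓ 1828:Sat 1829:Sun 1830:Mon 1831:Tue✓ 1832:Thu✓ 1833:Fri 1834:Sat 1835:Sun 1836:Tue✓ 1837:Wed✓ 1838:Thu✓ 1839:Fri 1840:Sun
Years with five Thursdays: 1825, 1826, 1827, 1831, 1832, 1836, 1837, 1838 → 8.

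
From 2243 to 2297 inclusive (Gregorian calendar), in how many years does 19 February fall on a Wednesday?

Track 19 February's weekday year by year (advancing +1, or +2 across a Feb 29):
  2243: Sun  2244: Mon (+1)  2245: Wed (+2) ✓  2246: Thu (+1)  2247: Fri (+1)
  2248: Sat (+1)  2249: Mon (+2)  2250: Tue (+1)  2251: Wed (+1) ✓  2252: Thu (+1)
  2253: Sat (+2)  2254: Sun (+1)  2255: Mon (+1)  2256: Tue (+1)  … (27 more years) …
  2284: Tue (+1)  2285: Thu (+2)  2286: Fri (+1)  2287: Sat (+1)  2288: Sun (+1)
  2289: Tue (+2)  2290: Wed (+1) ✓  2291: Thu (+1)  2292: Fri (+1)  2293: Sun (+2)
  2294: Mon (+1)  2295: Tue (+1)  2296: Wed (+1) ✓  2297: Fri (+2)
Wednesday years: 2245, 2251, 2262, 2268, 2273, 2279, 2290, 2296 — 8 in total.

8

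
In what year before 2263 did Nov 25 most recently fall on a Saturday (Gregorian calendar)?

2254

From one year to the next, a fixed date's weekday advances by 1, or by 2 when a Feb 29 lies between the two dates.
2263: November 25 is Wednesday.
2262: Tuesday (−1)
2261: Monday (−1)
2260: Sunday (−1)
2259: Friday (−2)
2258: Thursday (−1)
2257: Wednesday (−1)
2256: Tuesday (−1)
2255: Sunday (−2)
2254: Saturday (−1)
Nov 25 falls on a Saturday in 2254.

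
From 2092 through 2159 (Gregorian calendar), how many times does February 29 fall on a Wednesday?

3

Leap years in 2092–2159: 16 of them.
Feb 29 weekday advances by 5 (mod 7) from one leap year to the next four years later (or differs when a century non-leap intervenes).
Leap-day weekdays: 2092:Fri 2096:Wed✓ 2104:Fri 2108:Wed✓ 2112:Mon 2116:Sat 2120:Thu 2124:Tue 2128:Sun 2132:Fri 2136:Wed✓ 2140:Mon 2144:Sat 2148:Thu 2152:Tue 2156:Sun
Wednesday: 2096, 2108, 2136 → 3.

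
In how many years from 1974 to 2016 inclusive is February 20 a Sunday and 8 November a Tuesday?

5

Check each year's weekday for February 20 and 8 November:
  1974: Wed/Fri  1975: Thu/Sat  1976: Fri/Mon  1977: Sun/Tue ✓  1978: Mon/Wed  1979: Tue/Thu  1980: Wed/Sat  1981: Fri/Sun  1982: Sat/Mon  1983: Sun/Tue ✓  1984: Mon/Thu  1985: Wed/Fri  1986: Thu/Sat  1987: Fri/Sun  …(15 more)…  2003: Thu/Sat  2004: Fri/Mon  2005: Sun/Tue ✓  2006: Mon/Wed  2007: Tue/Thu  2008: Wed/Sat  2009: Fri/Sun  2010: Sat/Mon  2011: Sun/Tue ✓  2012: Mon/Thu  2013: Wed/Fri  2014: Thu/Sat  2015: Fri/Sun  2016: Sat/Tue
Both conditions hold in: 1977, 1983, 1994, 2005, 2011 — 5.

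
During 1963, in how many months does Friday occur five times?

A month of length L has five Fridays iff its first Friday is on day ≤ L−28 (so day 1–3 in a 31-day month, 1–2 in a 30-day month, day 1 in a leap February).
Checking each month of 1963: Jan starts Tue (31d); Feb starts Fri (28d); Mar starts Fri (31d) ✓; Apr starts Mon (30d); May starts Wed (31d) ✓; Jun starts Sat (30d); Jul starts Mon (31d); Aug starts Thu (31d) ✓; Sep starts Sun (30d); Oct starts Tue (31d); Nov starts Fri (30d) ✓; Dec starts Sun (31d).
Five-Friday months: March, May, August, November → 4.

4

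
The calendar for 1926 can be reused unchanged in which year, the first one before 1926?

1915

Two years share a calendar iff Jan 1 falls on the same weekday and both are leap or both are common. 1926: Jan 1 is Friday, common year.
1925: Jan 1 Thursday, common
1924: Jan 1 Tuesday, leap
1923: Jan 1 Monday, common
1922: Jan 1 Sunday, common
1921: Jan 1 Saturday, common
1920: Jan 1 Thursday, leap
1919: Jan 1 Wednesday, common
1918: Jan 1 Tuesday, common
1917: Jan 1 Monday, common
1916: Jan 1 Saturday, leap
1915: Jan 1 Friday, common
1915 matches on both conditions.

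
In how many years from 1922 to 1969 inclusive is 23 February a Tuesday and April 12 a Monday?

5

Check each year's weekday for 23 February and April 12:
  1922: Thu/Wed  1923: Fri/Thu  1924: Sat/Sat  1925: Mon/Sun  1926: Tue/Mon ✓  1927: Wed/Tue  1928: Thu/Thu  1929: Sat/Fri  1930: Sun/Sat  1931: Mon/Sun  1932: Tue/Tue  1933: Thu/Wed  1934: Fri/Thu  1935: Sat/Fri  …(20 more)…  1956: Thu/Thu  1957: Sat/Fri  1958: Sun/Sat  1959: Mon/Sun  1960: Tue/Tue  1961: Thu/Wed  1962: Fri/Thu  1963: Sat/Fri  1964: Sun/Sun  1965: Tue/Mon ✓  1966: Wed/Tue  1967: Thu/Wed  1968: Fri/Fri  1969: Sun/Sat
Both conditions hold in: 1926, 1937, 1943, 1954, 1965 — 5.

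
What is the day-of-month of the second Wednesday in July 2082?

8

July 1, 2082 is a Wednesday, so the first Wednesday is the 1st.
The second Wednesday is 1 + 7 = 8.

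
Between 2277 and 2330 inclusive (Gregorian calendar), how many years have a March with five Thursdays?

24

March has 31 days; it has five Thursdays when Thursday falls among the first (month-length − 28) days — i.e. when March 1 is one of Thursday/Wednesday/Tuesday.
March 1 by year: 2277:Thu✓ 2278:Fri 2279:Sat 2280:Mon 2281:Tue✓ 2282:Wed✓ 2283:Thu✓ 2284:Sat 2285:Sun 2286:Mon 2287:Tue✓ 2288:Thu✓ 2289:Fri 2290:Sat 2291:Sun …(24 more)… 2316:Wed✓ 2317:Thu✓ 2318:Fri 2319:Sat 2320:Mon 2321:Tue✓ 2322:Wed✓ 2323:Thu✓ 2324:Sat 2325:Sun 2326:Mon 2327:Tue✓ 2328:Thu✓ 2329:Fri 2330:Sat
Years with five Thursdays: 2277, 2281, 2282, 2283, 2287, 2288, 2292, 2293, 2294, 2298, 2299, 2300, 2304, 2305, 2306, 2310, 2311, 2316, 2317, 2321, 2322, 2323, 2327, 2328 → 24.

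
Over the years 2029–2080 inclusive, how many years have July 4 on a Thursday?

8

Track July 4's weekday year by year (advancing +1, or +2 across a Feb 29):
  2029: Wed  2030: Thu (+1) ✓  2031: Fri (+1)  2032: Sun (+2)  2033: Mon (+1)
  2034: Tue (+1)  2035: Wed (+1)  2036: Fri (+2)  2037: Sat (+1)  2038: Sun (+1)
  2039: Mon (+1)  2040: Wed (+2)  2041: Thu (+1) ✓  2042: Fri (+1)  … (24 more years) …
  2067: Mon (+1)  2068: Wed (+2)  2069: Thu (+1) ✓  2070: Fri (+1)  2071: Sat (+1)
  2072: Mon (+2)  2073: Tue (+1)  2074: Wed (+1)  2075: Thu (+1) ✓  2076: Sat (+2)
  2077: Sun (+1)  2078: Mon (+1)  2079: Tue (+1)  2080: Thu (+2) ✓
Thursday years: 2030, 2041, 2047, 2052, 2058, 2069, 2075, 2080 — 8 in total.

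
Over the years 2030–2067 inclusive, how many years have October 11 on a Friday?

5

Track October 11's weekday year by year (advancing +1, or +2 across a Feb 29):
  2030: Fri ✓  2031: Sat (+1)  2032: Mon (+2)  2033: Tue (+1)  2034: Wed (+1)
  2035: Thu (+1)  2036: Sat (+2)  2037: Sun (+1)  2038: Mon (+1)  2039: Tue (+1)
  2040: Thu (+2)  2041: Fri (+1) ✓  2042: Sat (+1)  2043: Sun (+1)  … (10 more years) …
  2054: Sun (+1)  2055: Mon (+1)  2056: Wed (+2)  2057: Thu (+1)  2058: Fri (+1) ✓
  2059: Sat (+1)  2060: Mon (+2)  2061: Tue (+1)  2062: Wed (+1)  2063: Thu (+1)
  2064: Sat (+2)  2065: Sun (+1)  2066: Mon (+1)  2067: Tue (+1)
Friday years: 2030, 2041, 2047, 2052, 2058 — 5 in total.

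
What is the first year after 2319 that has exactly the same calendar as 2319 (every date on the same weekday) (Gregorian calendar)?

Two years share a calendar iff Jan 1 falls on the same weekday and both are leap or both are common. 2319: Jan 1 is Wednesday, common year.
2320: Jan 1 Thursday, leap
2321: Jan 1 Saturday, common
2322: Jan 1 Sunday, common
2323: Jan 1 Monday, common
2324: Jan 1 Tuesday, leap
2325: Jan 1 Thursday, common
2326: Jan 1 Friday, common
2327: Jan 1 Saturday, common
2328: Jan 1 Sunday, leap
2329: Jan 1 Tuesday, common
2330: Jan 1 Wednesday, common
2330 matches on both conditions.

2330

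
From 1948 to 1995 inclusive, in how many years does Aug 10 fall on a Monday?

Track Aug 10's weekday year by year (advancing +1, or +2 across a Feb 29):
  1948: Tue  1949: Wed (+1)  1950: Thu (+1)  1951: Fri (+1)  1952: Sun (+2)
  1953: Mon (+1) ✓  1954: Tue (+1)  1955: Wed (+1)  1956: Fri (+2)  1957: Sat (+1)
  1958: Sun (+1)  1959: Mon (+1) ✓  1960: Wed (+2)  1961: Thu (+1)  … (20 more years) …
  1982: Tue (+1)  1983: Wed (+1)  1984: Fri (+2)  1985: Sat (+1)  1986: Sun (+1)
  1987: Mon (+1) ✓  1988: Wed (+2)  1989: Thu (+1)  1990: Fri (+1)  1991: Sat (+1)
  1992: Mon (+2) ✓  1993: Tue (+1)  1994: Wed (+1)  1995: Thu (+1)
Monday years: 1953, 1959, 1964, 1970, 1981, 1987, 1992 — 7 in total.

7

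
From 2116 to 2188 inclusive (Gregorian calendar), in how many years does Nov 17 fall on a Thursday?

Track Nov 17's weekday year by year (advancing +1, or +2 across a Feb 29):
  2116: Tue  2117: Wed (+1)  2118: Thu (+1) ✓  2119: Fri (+1)  2120: Sun (+2)
  2121: Mon (+1)  2122: Tue (+1)  2123: Wed (+1)  2124: Fri (+2)  2125: Sat (+1)
  2126: Sun (+1)  2127: Mon (+1)  2128: Wed (+2)  2129: Thu (+1) ✓  … (45 more years) …
  2175: Fri (+1)  2176: Sun (+2)  2177: Mon (+1)  2178: Tue (+1)  2179: Wed (+1)
  2180: Fri (+2)  2181: Sat (+1)  2182: Sun (+1)  2183: Mon (+1)  2184: Wed (+2)
  2185: Thu (+1) ✓  2186: Fri (+1)  2187: Sat (+1)  2188: Mon (+2)
Thursday years: 2118, 2129, 2135, 2140, 2146, 2157, 2163, 2168, 2174, 2185 — 10 in total.

10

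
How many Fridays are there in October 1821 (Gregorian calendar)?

October 1821 has 31 days and begins on Monday.
The first Friday is October 5.
Fridays fall on 5, 12, 19, 26 — that's 4.

4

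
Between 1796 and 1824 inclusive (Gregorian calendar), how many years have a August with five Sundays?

August has 31 days; it has five Sundays when Sunday falls among the first (month-length − 28) days — i.e. when August 1 is one of Sunday/Saturday/Friday.
August 1 by year: 1796:Mon 1797:Tue 1798:Wed 1799:Thu 1800:Fri✓ 1801:Sat✓ 1802:Sun✓ 1803:Mon 1804:Wed 1805:Thu 1806:Fri✓ 1807:Sat✓ 1808:Mon 1809:Tue 1810:Wed 1811:Thu 1812:Sat✓ 1813:Sun✓ 1814:Mon 1815:Tue 1816:Thu 1817:Fri✓ 1818:Sat✓ 1819:Sun✓ 1820:Tue 1821:Wed 1822:Thu 1823:Fri✓ 1824:Sun✓
Years with five Sundays: 1800, 1801, 1802, 1806, 1807, 1812, 1813, 1817, 1818, 1819, 1823, 1824 → 12.

12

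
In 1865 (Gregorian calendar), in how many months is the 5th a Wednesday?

Check the 5th of each month of 1865: Jan 5: Thu, Feb 5: Sun, Mar 5: Sun, Apr 5: Wed, May 5: Fri, Jun 5: Mon, Jul 5: Wed, Aug 5: Sat, Sep 5: Tue, Oct 5: Thu, Nov 5: Sun, Dec 5: Tue.
Wednesday occurs in April, July — 2 months.

2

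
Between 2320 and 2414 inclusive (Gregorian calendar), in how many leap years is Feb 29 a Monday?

Leap years in 2320–2414: 24 of them.
Feb 29 weekday advances by 5 (mod 7) from one leap year to the next four years later (or differs when a century non-leap intervenes).
Leap-day weekdays: 2320:Sun 2324:Fri 2328:Wed 2332:Mon✓ 2336:Sat 2340:Thu 2344:Tue 2348:Sun 2352:Fri 2356:Wed 2360:Mon✓ 2364:Sat 2368:Thu 2372:Tue 2376:Sun 2380:Fri 2384:Wed 2388:Mon✓ 2392:Sat 2396:Thu 2400:Tue 2404:Sun 2408:Fri 2412:Wed
Monday: 2332, 2360, 2388 → 3.

3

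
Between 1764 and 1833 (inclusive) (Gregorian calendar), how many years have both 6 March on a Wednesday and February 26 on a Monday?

Check each year's weekday for 6 March and February 26:
  1764: Tue/Sun  1765: Wed/Tue  1766: Thu/Wed  1767: Fri/Thu  1768: Sun/Fri  1769: Mon/Sun  1770: Tue/Mon  1771: Wed/Tue  1772: Fri/Wed  1773: Sat/Fri  1774: Sun/Sat  1775: Mon/Sun  1776: Wed/Mon ✓  1777: Thu/Wed  …(42 more)…  1820: Mon/Sat  1821: Tue/Mon  1822: Wed/Tue  1823: Thu/Wed  1824: Sat/Thu  1825: Sun/Sat  1826: Mon/Sun  1827: Tue/Mon  1828: Thu/Tue  1829: Fri/Thu  1830: Sat/Fri  1831: Sun/Sat  1832: Tue/Sun  1833: Wed/Tue
Both conditions hold in: 1776, 1816 — 2.

2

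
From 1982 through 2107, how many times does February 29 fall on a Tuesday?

Leap years in 1982–2107: 30 of them.
Feb 29 weekday advances by 5 (mod 7) from one leap year to the next four years later (or differs when a century non-leap intervenes).
Leap-day weekdays: 1984:Wed 1988:Mon 1992:Sat 1996:Thu 2000:Tue✓ 2004:Sun 2008:Fri 2012:Wed 2016:Mon 2020:Sat 2024:Thu 2028:Tue✓ 2032:Sun …(4 more)… 2052:Thu 2056:Tue✓ 2060:Sun 2064:Fri 2068:Wed 2072:Mon 2076:Sat 2080:Thu 2084:Tue✓ 2088:Sun 2092:Fri 2096:Wed 2104:Fri
Tuesday: 2000, 2028, 2056, 2084 → 4.

4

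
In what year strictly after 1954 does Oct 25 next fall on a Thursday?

From one year to the next, a fixed date's weekday advances by 1, or by 2 when a Feb 29 lies between the two dates.
1954: October 25 is Monday.
1955: Tuesday (+1)
1956: Thursday (+2)
Oct 25 falls on a Thursday in 1956.

1956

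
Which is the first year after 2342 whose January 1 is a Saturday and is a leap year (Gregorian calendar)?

2344

Jan 1 advances by 2 weekdays after a leap year and by 1 after a common year.
2342: Jan 1 is Thursday.
2343: Friday
2344: Saturday (leap)
2344 begins on a Saturday and is a leap year.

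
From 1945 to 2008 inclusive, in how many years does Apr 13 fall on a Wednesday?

9

Track Apr 13's weekday year by year (advancing +1, or +2 across a Feb 29):
  1945: Fri  1946: Sat (+1)  1947: Sun (+1)  1948: Tue (+2)  1949: Wed (+1) ✓
  1950: Thu (+1)  1951: Fri (+1)  1952: Sun (+2)  1953: Mon (+1)  1954: Tue (+1)
  1955: Wed (+1) ✓  1956: Fri (+2)  1957: Sat (+1)  1958: Sun (+1)  … (36 more years) …
  1995: Thu (+1)  1996: Sat (+2)  1997: Sun (+1)  1998: Mon (+1)  1999: Tue (+1)
  2000: Thu (+2)  2001: Fri (+1)  2002: Sat (+1)  2003: Sun (+1)  2004: Tue (+2)
  2005: Wed (+1) ✓  2006: Thu (+1)  2007: Fri (+1)  2008: Sun (+2)
Wednesday years: 1949, 1955, 1960, 1966, 1977, 1983, 1988, 1994, 2005 — 9 in total.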